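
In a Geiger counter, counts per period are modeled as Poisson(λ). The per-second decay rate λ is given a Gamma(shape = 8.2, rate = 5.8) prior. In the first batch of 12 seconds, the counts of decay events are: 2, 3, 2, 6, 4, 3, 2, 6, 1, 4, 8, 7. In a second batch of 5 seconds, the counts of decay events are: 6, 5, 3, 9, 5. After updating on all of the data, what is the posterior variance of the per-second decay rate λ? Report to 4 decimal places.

0.1620

With a Gamma(shape α, rate β) prior, the Poisson likelihood is conjugate: the posterior is Gamma(α + ΣXᵢ, β + n).
Batch 1: sum of counts S = 48 over n = 12 seconds.
After batch 1: Gamma(α+S, β+n) = Gamma(8.2+48, 5.8+12) = Gamma(56.2, 17.8).
Batch 2: sum of counts S = 28 over n = 5 seconds.
After batch 2: Gamma(α+S, β+n) = Gamma(56.2+28, 17.8+5) = Gamma(84.2, 22.8).
Var = α/β² = 84.2/22.8² = 0.1620.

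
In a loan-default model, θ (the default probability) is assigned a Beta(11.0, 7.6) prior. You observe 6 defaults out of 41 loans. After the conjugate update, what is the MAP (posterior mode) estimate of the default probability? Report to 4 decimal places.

The Beta prior is conjugate to a Binomial/Bernoulli likelihood; the update adds successes to α and failures to β.
Posterior: Beta(α+k, β+n−k) = Beta(11.0+6, 7.6+35) = Beta(17.0, 42.6).
Mode of Beta(a,b) for a,b>1 is (a−1)/(a+b−2) = 16.0/57.6 = 0.2778.

0.2778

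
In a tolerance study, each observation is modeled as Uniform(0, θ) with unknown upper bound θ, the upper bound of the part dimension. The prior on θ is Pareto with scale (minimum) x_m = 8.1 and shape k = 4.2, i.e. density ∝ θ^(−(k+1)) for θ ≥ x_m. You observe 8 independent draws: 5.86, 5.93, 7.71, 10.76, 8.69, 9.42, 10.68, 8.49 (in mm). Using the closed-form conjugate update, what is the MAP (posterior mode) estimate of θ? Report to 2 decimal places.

10.76

A Pareto(scale x_m, shape k) prior on the upper bound θ of Uniform(0, θ) is conjugate: posterior is Pareto(max(x_m, max xᵢ), k + n).
Sample maximum = 10.76; prior scale x_m = 8.1 → posterior scale = max = 10.76.
Posterior shape = 4.2 + 8 = 12.2.
The Pareto density is decreasing on [x_m, ∞), so the mode is x_m = 10.76.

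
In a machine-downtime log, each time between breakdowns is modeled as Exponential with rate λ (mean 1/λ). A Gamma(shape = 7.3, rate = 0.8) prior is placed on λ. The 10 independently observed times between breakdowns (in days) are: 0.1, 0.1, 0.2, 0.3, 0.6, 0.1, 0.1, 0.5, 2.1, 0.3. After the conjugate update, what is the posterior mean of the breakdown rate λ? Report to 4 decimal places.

With a Gamma(shape α, rate β) prior on the exponential rate λ, the posterior after n observations with total T = Σxᵢ is Gamma(α+n, β+T).
Sum of observations T = 4.4 days; n = 10.
Posterior: Gamma(7.3+10, 0.8+4.4) = Gamma(17.3, 5.2).
Posterior mean of λ = α/β = 17.3/5.2 = 3.3269.

3.3269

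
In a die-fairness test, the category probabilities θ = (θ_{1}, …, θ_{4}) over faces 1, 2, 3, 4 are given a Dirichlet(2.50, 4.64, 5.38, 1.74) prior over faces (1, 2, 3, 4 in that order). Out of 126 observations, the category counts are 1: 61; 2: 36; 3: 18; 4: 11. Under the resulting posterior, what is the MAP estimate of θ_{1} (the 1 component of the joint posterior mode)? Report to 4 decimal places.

0.4587

The Dirichlet prior is conjugate to the Multinomial likelihood: each posterior αⱼ = prior αⱼ + observed count nⱼ.
Posterior concentration: (63.50, 40.64, 23.38, 12.74), total = 140.26.
Joint mode component: (α_{1}−1)/(Σα−K) = 62.50/136.26 = 0.4587.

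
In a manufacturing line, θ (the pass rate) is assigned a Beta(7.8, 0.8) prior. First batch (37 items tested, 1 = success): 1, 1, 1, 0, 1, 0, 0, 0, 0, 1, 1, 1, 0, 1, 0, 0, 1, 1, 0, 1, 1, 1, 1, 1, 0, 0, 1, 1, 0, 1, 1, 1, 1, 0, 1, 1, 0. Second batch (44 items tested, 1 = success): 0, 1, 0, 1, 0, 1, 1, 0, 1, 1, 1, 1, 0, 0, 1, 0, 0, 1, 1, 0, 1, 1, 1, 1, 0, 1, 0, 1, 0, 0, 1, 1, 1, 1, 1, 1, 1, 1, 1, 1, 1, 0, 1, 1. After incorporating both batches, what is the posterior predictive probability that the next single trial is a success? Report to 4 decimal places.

0.6786

The Beta prior is conjugate to a Binomial/Bernoulli likelihood; the update adds successes to α and failures to β.
After batch 1: Beta(7.8+23, 0.8+14) = Beta(30.8, 14.8).
After batch 2: Beta(30.8+30, 14.8+14) = Beta(60.8, 28.8).
For a single future Bernoulli trial, P(success | data) = α/(α+β) = 0.6786.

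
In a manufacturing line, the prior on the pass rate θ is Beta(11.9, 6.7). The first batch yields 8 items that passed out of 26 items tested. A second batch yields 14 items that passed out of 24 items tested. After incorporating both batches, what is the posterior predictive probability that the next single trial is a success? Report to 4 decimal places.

The Beta prior is conjugate to a Binomial/Bernoulli likelihood; the update adds successes to α and failures to β.
After batch 1: Beta(11.9+8, 6.7+18) = Beta(19.9, 24.7).
After batch 2: Beta(19.9+14, 24.7+10) = Beta(33.9, 34.7).
For a single future Bernoulli trial, P(success | data) = α/(α+β) = 0.4942.

0.4942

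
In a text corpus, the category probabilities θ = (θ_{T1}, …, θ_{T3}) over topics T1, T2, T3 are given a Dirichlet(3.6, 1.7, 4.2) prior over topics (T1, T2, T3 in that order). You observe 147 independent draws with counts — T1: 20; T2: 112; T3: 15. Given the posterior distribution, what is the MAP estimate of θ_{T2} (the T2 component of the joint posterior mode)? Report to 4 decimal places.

0.7342

The Dirichlet prior is conjugate to the Multinomial likelihood: each posterior αⱼ = prior αⱼ + observed count nⱼ.
Posterior concentration: (23.6, 113.7, 19.2), total = 156.5.
Joint mode component: (α_{T2}−1)/(Σα−K) = 112.7/153.5 = 0.7342.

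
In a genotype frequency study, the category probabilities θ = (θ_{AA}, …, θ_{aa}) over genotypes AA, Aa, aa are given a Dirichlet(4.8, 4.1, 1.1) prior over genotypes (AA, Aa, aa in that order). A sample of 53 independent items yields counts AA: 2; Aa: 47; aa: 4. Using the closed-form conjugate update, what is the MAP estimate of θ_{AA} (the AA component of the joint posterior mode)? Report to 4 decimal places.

The Dirichlet prior is conjugate to the Multinomial likelihood: each posterior αⱼ = prior αⱼ + observed count nⱼ.
Posterior concentration: (6.8, 51.1, 5.1), total = 63.0.
Joint mode component: (α_{AA}−1)/(Σα−K) = 5.8/60.0 = 0.0967.

0.0967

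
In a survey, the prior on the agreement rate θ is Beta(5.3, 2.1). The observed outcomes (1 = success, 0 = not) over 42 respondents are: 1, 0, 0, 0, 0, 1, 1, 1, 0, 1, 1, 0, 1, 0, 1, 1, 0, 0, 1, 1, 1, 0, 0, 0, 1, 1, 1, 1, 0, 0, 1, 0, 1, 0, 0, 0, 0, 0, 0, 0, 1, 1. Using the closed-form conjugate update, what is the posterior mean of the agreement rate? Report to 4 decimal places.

0.5121

The Beta prior is conjugate to a Binomial/Bernoulli likelihood; the update adds successes to α and failures to β.
Posterior: Beta(α+k, β+n−k) = Beta(5.3+20, 2.1+22) = Beta(25.3, 24.1).
Posterior mean = α/(α+β) = 25.3/49.4 = 0.5121.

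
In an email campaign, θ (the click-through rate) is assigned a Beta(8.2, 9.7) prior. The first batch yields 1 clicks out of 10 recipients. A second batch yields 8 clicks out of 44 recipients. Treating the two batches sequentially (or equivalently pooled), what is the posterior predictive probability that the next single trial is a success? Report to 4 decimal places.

0.2392

The Beta prior is conjugate to a Binomial/Bernoulli likelihood; the update adds successes to α and failures to β.
After batch 1: Beta(8.2+1, 9.7+9) = Beta(9.2, 18.7).
After batch 2: Beta(9.2+8, 18.7+36) = Beta(17.2, 54.7).
For a single future Bernoulli trial, P(success | data) = α/(α+β) = 0.2392.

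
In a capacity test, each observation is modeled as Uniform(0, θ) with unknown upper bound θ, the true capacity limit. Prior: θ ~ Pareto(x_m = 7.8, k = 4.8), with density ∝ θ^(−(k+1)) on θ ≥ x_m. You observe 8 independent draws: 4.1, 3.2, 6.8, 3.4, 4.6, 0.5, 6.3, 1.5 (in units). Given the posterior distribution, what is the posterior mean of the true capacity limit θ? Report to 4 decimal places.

A Pareto(scale x_m, shape k) prior on the upper bound θ of Uniform(0, θ) is conjugate: posterior is Pareto(max(x_m, max xᵢ), k + n).
Sample maximum = 6.8; prior scale x_m = 7.8 → posterior scale = max = 7.8.
Posterior shape = 4.8 + 8 = 12.8.
E[θ|data] = k·x_m/(k−1) = 12.8·7.8/11.8 = 8.4610.

8.4610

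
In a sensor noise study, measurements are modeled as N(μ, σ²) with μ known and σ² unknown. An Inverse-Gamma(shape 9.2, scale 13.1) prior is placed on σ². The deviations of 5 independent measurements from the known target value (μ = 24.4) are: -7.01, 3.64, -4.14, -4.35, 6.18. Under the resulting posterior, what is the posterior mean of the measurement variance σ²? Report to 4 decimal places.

7.6095

With known mean μ and an Inverse-Gamma(α, β) prior on σ², the Normal likelihood is conjugate: posterior is Inv-Gamma(α + n/2, β + Σ(xᵢ−μ)²/2).
Σ(xᵢ−μ)² = (-7.01)² + (3.64)² + (-4.14)² + (-4.35)² + (6.18)² = 136.6442.
Posterior: Inv-Gamma(9.2 + 5/2, 13.1 + 136.6442/2) = Inv-Gamma(11.70, 81.42210).
E[σ²|data] = β/(α−1) = 81.42210/10.70 = 7.6095.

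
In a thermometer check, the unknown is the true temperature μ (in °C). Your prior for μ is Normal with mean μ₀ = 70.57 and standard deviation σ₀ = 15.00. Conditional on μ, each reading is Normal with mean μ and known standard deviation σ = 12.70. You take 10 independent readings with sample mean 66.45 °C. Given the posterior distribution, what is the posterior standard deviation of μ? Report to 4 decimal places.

For Normal data with known variance σ², a Normal(μ₀, σ₀²) prior on μ is conjugate. Posterior precision = 1/σ₀² + n/σ²; posterior mean is the precision-weighted average of μ₀ and x̄.
σ₀² = 15.00² = 225, σ² = 12.70² = 161.29; σ² + n·σ₀² = 161.29 + 10·225 = 2411.29.
Posterior precision = 1/σ₀² + n/σ² = 1/225 + 10/161.29 = (σ² + n·σ₀²)/(σ₀²σ²) = 2411.29/(225·161.29); posterior variance σₙ² = σ₀²σ²/(σ² + n·σ₀²) = 225·161.29/2411.29 = 15.050139.
Posterior SD = √σₙ² = √(225·161.29/2411.29) = 3.8795.

3.8795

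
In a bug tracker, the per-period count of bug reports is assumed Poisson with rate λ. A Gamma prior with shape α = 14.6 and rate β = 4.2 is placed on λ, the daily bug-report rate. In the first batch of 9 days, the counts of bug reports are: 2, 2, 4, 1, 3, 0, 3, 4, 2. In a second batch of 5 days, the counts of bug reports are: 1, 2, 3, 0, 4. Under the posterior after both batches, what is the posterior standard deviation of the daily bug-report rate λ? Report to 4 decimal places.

With a Gamma(shape α, rate β) prior, the Poisson likelihood is conjugate: the posterior is Gamma(α + ΣXᵢ, β + n).
Batch 1: sum of counts S = 21 over n = 9 days.
After batch 1: Gamma(α+S, β+n) = Gamma(14.6+21, 4.2+9) = Gamma(35.6, 13.2).
Batch 2: sum of counts S = 10 over n = 5 days.
After batch 2: Gamma(α+S, β+n) = Gamma(35.6+10, 13.2+5) = Gamma(45.6, 18.2).
SD = √α/β = √45.6/18.2 = 0.3710.

0.3710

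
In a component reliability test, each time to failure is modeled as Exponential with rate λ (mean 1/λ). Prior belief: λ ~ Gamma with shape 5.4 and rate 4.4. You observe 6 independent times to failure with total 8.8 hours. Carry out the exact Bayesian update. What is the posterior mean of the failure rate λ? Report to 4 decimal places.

With a Gamma(shape α, rate β) prior on the exponential rate λ, the posterior after n observations with total T = Σxᵢ is Gamma(α+n, β+T).
Posterior: Gamma(5.4+6, 4.4+8.8) = Gamma(11.4, 13.2).
Posterior mean of λ = α/β = 11.4/13.2 = 0.8636.

0.8636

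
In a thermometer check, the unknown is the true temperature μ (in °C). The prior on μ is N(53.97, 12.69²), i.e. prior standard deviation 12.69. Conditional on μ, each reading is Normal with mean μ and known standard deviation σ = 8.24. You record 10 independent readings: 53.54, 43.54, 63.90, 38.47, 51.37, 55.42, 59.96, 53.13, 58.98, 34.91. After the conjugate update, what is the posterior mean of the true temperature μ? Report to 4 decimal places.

51.4291

For Normal data with known variance σ², a Normal(μ₀, σ₀²) prior on μ is conjugate. Posterior precision = 1/σ₀² + n/σ²; posterior mean is the precision-weighted average of μ₀ and x̄.
Σxᵢ = 53.54 + 43.54 + 63.90 + 38.47 + 51.37 + 55.42 + 59.96 + 53.13 + 58.98 + 34.91 = 513.22, so n·x̄ = 513.22.
σ₀² = 12.69² = 161.0361, σ² = 8.24² = 67.8976; σ² + n·σ₀² = 67.8976 + 10·161.0361 = 1678.2586.
Posterior mean = (μ₀/σ₀² + n·x̄/σ²)/(1/σ₀² + n/σ²) = (σ²·μ₀ + σ₀²·n·x̄)/(σ² + n·σ₀²) = (67.8976·53.97 + 161.0361·513.22)/1678.2586 = 86311.380714/1678.2586 = 51.4291.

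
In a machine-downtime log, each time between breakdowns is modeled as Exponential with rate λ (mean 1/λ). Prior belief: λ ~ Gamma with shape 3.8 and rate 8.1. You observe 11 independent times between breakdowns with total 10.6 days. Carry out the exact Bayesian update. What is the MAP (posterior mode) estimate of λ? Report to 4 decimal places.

0.7380

With a Gamma(shape α, rate β) prior on the exponential rate λ, the posterior after n observations with total T = Σxᵢ is Gamma(α+n, β+T).
Posterior: Gamma(3.8+11, 8.1+10.6) = Gamma(14.8, 18.7).
Mode = (α−1)/β = 0.7380.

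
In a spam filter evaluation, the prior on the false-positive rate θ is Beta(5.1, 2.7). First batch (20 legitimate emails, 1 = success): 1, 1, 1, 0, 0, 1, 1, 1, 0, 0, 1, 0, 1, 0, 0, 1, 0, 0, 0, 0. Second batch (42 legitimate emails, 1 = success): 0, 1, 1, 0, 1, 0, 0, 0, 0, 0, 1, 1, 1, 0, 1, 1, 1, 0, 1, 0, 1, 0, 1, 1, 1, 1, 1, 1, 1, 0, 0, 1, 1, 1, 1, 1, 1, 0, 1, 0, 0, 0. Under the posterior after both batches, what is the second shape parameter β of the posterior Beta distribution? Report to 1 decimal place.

30.7

The Beta prior is conjugate to a Binomial/Bernoulli likelihood; the update adds successes to α and failures to β.
After batch 1: Beta(5.1+9, 2.7+11) = Beta(14.1, 13.7).
After batch 2: Beta(14.1+25, 13.7+17) = Beta(39.1, 30.7).
Posterior β = 30.7.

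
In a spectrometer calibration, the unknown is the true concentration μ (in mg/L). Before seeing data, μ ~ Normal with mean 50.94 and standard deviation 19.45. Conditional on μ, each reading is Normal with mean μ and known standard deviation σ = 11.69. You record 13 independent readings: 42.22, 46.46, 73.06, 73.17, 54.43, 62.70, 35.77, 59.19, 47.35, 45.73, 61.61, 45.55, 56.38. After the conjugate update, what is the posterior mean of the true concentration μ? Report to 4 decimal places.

For Normal data with known variance σ², a Normal(μ₀, σ₀²) prior on μ is conjugate. Posterior precision = 1/σ₀² + n/σ²; posterior mean is the precision-weighted average of μ₀ and x̄.
Σxᵢ = 42.22 + 46.46 + 73.06 + 73.17 + 54.43 + 62.70 + 35.77 + 59.19 + 47.35 + 45.73 + 61.61 + 45.55 + 56.38 = 703.62, so n·x̄ = 703.62.
σ₀² = 19.45² = 378.3025, σ² = 11.69² = 136.6561; σ² + n·σ₀² = 136.6561 + 13·378.3025 = 5054.5886.
Posterior mean = (μ₀/σ₀² + n·x̄/σ²)/(1/σ₀² + n/σ²) = (σ²·μ₀ + σ₀²·n·x̄)/(σ² + n·σ₀²) = (136.6561·50.94 + 378.3025·703.62)/5054.5886 = 273142.466784/5054.5886 = 54.0385.

54.0385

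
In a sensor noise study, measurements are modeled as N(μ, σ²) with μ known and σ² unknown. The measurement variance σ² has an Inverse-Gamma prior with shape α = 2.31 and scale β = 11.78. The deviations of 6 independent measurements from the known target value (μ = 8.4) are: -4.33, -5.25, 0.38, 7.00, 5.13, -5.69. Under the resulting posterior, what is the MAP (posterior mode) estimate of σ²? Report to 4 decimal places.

With known mean μ and an Inverse-Gamma(α, β) prior on σ², the Normal likelihood is conjugate: posterior is Inv-Gamma(α + n/2, β + Σ(xᵢ−μ)²/2).
Σ(xᵢ−μ)² = (-4.33)² + (-5.25)² + (0.38)² + (7.00)² + (5.13)² + (-5.69)² = 154.1488.
Posterior: Inv-Gamma(2.31 + 6/2, 11.78 + 154.1488/2) = Inv-Gamma(5.31, 88.85440).
Mode = β/(α+1) = 88.85440/6.31 = 14.0815.

14.0815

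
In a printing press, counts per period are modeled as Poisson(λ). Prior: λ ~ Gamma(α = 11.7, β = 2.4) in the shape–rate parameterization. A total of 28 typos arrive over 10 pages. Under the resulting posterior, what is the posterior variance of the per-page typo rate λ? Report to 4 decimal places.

0.2582

With a Gamma(shape α, rate β) prior, the Poisson likelihood is conjugate: the posterior is Gamma(α + ΣXᵢ, β + n).
Posterior: Gamma(α+S, β+n) = Gamma(11.7+28, 2.4+10) = Gamma(39.7, 12.4).
Var = α/β² = 39.7/12.4² = 0.2582.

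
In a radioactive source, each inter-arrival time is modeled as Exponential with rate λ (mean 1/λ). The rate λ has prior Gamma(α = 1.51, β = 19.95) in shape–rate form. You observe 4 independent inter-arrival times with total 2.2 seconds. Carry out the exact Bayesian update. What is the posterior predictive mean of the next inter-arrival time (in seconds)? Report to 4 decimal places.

4.9113

With a Gamma(shape α, rate β) prior on the exponential rate λ, the posterior after n observations with total T = Σxᵢ is Gamma(α+n, β+T).
Posterior: Gamma(1.51+4, 19.95+2.2) = Gamma(5.51, 22.15).
The predictive distribution for the next observation is Lomax; its mean is β/(α−1) = 22.15/4.51 = 4.9113.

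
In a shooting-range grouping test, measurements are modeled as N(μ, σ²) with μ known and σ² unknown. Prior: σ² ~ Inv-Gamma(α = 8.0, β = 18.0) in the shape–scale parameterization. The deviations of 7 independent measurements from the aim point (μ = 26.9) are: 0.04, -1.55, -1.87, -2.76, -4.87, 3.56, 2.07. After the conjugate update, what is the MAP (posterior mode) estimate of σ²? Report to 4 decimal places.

3.6078

With known mean μ and an Inverse-Gamma(α, β) prior on σ², the Normal likelihood is conjugate: posterior is Inv-Gamma(α + n/2, β + Σ(xᵢ−μ)²/2).
Σ(xᵢ−μ)² = (0.04)² + (-1.55)² + (-1.87)² + (-2.76)² + (-4.87)² + (3.56)² + (2.07)² = 54.1940.
Posterior: Inv-Gamma(8.0 + 7/2, 18.0 + 54.1940/2) = Inv-Gamma(11.50, 45.09700).
Mode = β/(α+1) = 45.09700/12.50 = 3.6078.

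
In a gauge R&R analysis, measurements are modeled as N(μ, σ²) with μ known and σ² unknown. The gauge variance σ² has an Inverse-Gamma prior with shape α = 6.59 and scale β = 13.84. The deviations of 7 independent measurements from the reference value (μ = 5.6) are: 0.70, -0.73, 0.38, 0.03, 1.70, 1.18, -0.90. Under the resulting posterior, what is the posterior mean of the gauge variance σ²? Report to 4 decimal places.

With known mean μ and an Inverse-Gamma(α, β) prior on σ², the Normal likelihood is conjugate: posterior is Inv-Gamma(α + n/2, β + Σ(xᵢ−μ)²/2).
Σ(xᵢ−μ)² = (0.70)² + (-0.73)² + (0.38)² + (0.03)² + (1.70)² + (1.18)² + (-0.90)² = 6.2606.
Posterior: Inv-Gamma(6.59 + 7/2, 13.84 + 6.2606/2) = Inv-Gamma(10.09, 16.97030).
E[σ²|data] = β/(α−1) = 16.97030/9.09 = 1.8669.

1.8669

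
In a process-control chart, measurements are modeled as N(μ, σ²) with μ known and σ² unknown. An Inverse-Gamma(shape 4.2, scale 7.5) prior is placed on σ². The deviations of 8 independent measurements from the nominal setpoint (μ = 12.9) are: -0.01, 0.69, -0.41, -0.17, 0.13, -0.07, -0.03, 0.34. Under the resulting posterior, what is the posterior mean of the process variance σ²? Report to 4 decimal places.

1.0980

With known mean μ and an Inverse-Gamma(α, β) prior on σ², the Normal likelihood is conjugate: posterior is Inv-Gamma(α + n/2, β + Σ(xᵢ−μ)²/2).
Σ(xᵢ−μ)² = (-0.01)² + (0.69)² + (-0.41)² + (-0.17)² + (0.13)² + (-0.07)² + (-0.03)² + (0.34)² = 0.8115.
Posterior: Inv-Gamma(4.2 + 8/2, 7.5 + 0.8115/2) = Inv-Gamma(8.20, 7.90575).
E[σ²|data] = β/(α−1) = 7.90575/7.20 = 1.0980.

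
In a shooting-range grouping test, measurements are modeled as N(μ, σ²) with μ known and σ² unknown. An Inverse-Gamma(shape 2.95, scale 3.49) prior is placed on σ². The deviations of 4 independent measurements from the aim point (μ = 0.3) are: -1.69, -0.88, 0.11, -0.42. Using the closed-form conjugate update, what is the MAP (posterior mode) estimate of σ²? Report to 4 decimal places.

With known mean μ and an Inverse-Gamma(α, β) prior on σ², the Normal likelihood is conjugate: posterior is Inv-Gamma(α + n/2, β + Σ(xᵢ−μ)²/2).
Σ(xᵢ−μ)² = (-1.69)² + (-0.88)² + (0.11)² + (-0.42)² = 3.8190.
Posterior: Inv-Gamma(2.95 + 4/2, 3.49 + 3.8190/2) = Inv-Gamma(4.95, 5.39950).
Mode = β/(α+1) = 5.39950/5.95 = 0.9075.

0.9075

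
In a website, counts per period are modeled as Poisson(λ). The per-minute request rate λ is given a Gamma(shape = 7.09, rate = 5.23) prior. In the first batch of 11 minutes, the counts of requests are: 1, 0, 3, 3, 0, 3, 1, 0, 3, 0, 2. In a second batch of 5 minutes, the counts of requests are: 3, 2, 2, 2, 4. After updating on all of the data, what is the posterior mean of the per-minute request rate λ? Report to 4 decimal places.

1.7000

With a Gamma(shape α, rate β) prior, the Poisson likelihood is conjugate: the posterior is Gamma(α + ΣXᵢ, β + n).
Batch 1: sum of counts S = 16 over n = 11 minutes.
After batch 1: Gamma(α+S, β+n) = Gamma(7.09+16, 5.23+11) = Gamma(23.09, 16.23).
Batch 2: sum of counts S = 13 over n = 5 minutes.
After batch 2: Gamma(α+S, β+n) = Gamma(23.09+13, 16.23+5) = Gamma(36.09, 21.23).
Posterior mean = α/β = 36.09/21.23 = 1.7000.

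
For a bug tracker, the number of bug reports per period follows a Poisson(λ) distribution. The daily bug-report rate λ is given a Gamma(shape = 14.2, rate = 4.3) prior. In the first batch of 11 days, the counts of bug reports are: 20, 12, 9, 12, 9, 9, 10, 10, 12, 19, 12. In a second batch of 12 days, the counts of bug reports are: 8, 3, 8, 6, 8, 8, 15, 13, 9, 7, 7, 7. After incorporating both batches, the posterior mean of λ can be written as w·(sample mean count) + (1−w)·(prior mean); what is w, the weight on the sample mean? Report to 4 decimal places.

0.8425

With a Gamma(shape α, rate β) prior, the Poisson likelihood is conjugate: the posterior is Gamma(α + ΣXᵢ, β + n).
Total number of days: n = 11 + 12 = 23.
Posterior mean = (α₀+S)/(β₀+n) = [n/(β₀+n)]·(S/n) + [β₀/(β₀+n)]·(α₀/β₀), so only n and β₀ enter the weight.
Weight on data w = n/(β₀+n) = 23/(4.3+23) = 23/27.3 = 0.8425.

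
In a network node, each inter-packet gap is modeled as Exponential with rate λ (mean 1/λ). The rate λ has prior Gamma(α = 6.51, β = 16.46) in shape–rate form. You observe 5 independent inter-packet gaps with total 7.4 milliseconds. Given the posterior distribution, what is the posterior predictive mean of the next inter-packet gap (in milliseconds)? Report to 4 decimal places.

With a Gamma(shape α, rate β) prior on the exponential rate λ, the posterior after n observations with total T = Σxᵢ is Gamma(α+n, β+T).
Posterior: Gamma(6.51+5, 16.46+7.4) = Gamma(11.51, 23.86).
The predictive distribution for the next observation is Lomax; its mean is β/(α−1) = 23.86/10.51 = 2.2702.

2.2702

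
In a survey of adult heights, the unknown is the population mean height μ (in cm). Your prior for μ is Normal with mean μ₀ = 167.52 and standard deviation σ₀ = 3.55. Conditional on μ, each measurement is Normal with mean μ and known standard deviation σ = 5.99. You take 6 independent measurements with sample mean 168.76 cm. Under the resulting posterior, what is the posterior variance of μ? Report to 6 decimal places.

For Normal data with known variance σ², a Normal(μ₀, σ₀²) prior on μ is conjugate. Posterior precision = 1/σ₀² + n/σ²; posterior mean is the precision-weighted average of μ₀ and x̄.
σ₀² = 3.55² = 12.6025, σ² = 5.99² = 35.8801; σ² + n·σ₀² = 35.8801 + 6·12.6025 = 111.4951.
Posterior precision = 1/σ₀² + n/σ² = 1/12.6025 + 6/35.8801 = (σ² + n·σ₀²)/(σ₀²σ²) = 111.4951/(12.6025·35.8801); posterior variance σₙ² = σ₀²σ²/(σ² + n·σ₀²) = 12.6025·35.8801/111.4951 = 4.055595.

4.055595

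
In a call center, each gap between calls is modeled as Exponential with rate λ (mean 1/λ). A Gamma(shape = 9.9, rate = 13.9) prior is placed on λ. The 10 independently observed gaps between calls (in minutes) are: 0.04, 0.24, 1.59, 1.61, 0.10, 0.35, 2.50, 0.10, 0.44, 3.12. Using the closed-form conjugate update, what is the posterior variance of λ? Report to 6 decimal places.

With a Gamma(shape α, rate β) prior on the exponential rate λ, the posterior after n observations with total T = Σxᵢ is Gamma(α+n, β+T).
Sum of observations T = 10.09 minutes; n = 10.
Posterior: Gamma(9.9+10, 13.9+10.09) = Gamma(19.9, 23.99).
Var = α/β² = 0.034577.

0.034577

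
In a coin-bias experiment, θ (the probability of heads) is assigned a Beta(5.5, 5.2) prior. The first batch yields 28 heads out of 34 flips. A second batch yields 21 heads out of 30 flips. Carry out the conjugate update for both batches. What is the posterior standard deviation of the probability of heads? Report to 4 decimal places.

The Beta prior is conjugate to a Binomial/Bernoulli likelihood; the update adds successes to α and failures to β.
After batch 1: Beta(5.5+28, 5.2+6) = Beta(33.5, 11.2).
After batch 2: Beta(33.5+21, 11.2+9) = Beta(54.5, 20.2).
Var = αβ/((α+β)²(α+β+1)) = 54.5·20.2/(74.7²·75.7) = 0.00260622; SD = √0.00260622 = 0.0511.

0.0511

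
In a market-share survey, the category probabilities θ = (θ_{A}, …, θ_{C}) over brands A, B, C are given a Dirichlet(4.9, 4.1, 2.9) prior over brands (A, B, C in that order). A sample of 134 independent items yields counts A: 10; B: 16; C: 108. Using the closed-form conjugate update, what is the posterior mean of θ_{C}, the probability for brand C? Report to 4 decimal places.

0.7601

The Dirichlet prior is conjugate to the Multinomial likelihood: each posterior αⱼ = prior αⱼ + observed count nⱼ.
Posterior concentration: (14.9, 20.1, 110.9), total = 145.9.
E[θ_{C}|data] = α_{C}/Σα = 110.9/145.9 = 0.7601.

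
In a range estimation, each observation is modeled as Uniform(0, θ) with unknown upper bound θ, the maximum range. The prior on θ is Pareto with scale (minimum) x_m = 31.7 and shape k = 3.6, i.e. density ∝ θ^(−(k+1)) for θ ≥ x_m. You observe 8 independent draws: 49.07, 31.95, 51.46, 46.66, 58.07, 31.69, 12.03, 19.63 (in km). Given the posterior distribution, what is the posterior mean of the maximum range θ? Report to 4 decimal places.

63.5483

A Pareto(scale x_m, shape k) prior on the upper bound θ of Uniform(0, θ) is conjugate: posterior is Pareto(max(x_m, max xᵢ), k + n).
Sample maximum = 58.07; prior scale x_m = 31.7 → posterior scale = max = 58.07.
Posterior shape = 3.6 + 8 = 11.6.
E[θ|data] = k·x_m/(k−1) = 11.6·58.07/10.6 = 63.5483.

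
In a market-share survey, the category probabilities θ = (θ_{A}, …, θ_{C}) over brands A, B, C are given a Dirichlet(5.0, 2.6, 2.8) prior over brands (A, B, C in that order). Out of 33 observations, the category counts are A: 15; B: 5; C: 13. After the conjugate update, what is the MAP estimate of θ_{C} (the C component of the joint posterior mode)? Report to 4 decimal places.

The Dirichlet prior is conjugate to the Multinomial likelihood: each posterior αⱼ = prior αⱼ + observed count nⱼ.
Posterior concentration: (20.0, 7.6, 15.8), total = 43.4.
Joint mode component: (α_{C}−1)/(Σα−K) = 14.8/40.4 = 0.3663.

0.3663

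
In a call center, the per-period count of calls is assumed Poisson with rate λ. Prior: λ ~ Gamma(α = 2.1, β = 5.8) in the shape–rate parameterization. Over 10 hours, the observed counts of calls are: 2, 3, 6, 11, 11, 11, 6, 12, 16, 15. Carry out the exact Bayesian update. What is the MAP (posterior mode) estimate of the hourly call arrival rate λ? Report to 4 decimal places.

5.9557

With a Gamma(shape α, rate β) prior, the Poisson likelihood is conjugate: the posterior is Gamma(α + ΣXᵢ, β + n).
Sum of counts S = 93 over n = 10 hours.
Posterior: Gamma(α+S, β+n) = Gamma(2.1+93, 5.8+10) = Gamma(95.1, 15.8).
Mode of Gamma(α,β) for α≥1 is (α−1)/β = 94.1/15.8 = 5.9557.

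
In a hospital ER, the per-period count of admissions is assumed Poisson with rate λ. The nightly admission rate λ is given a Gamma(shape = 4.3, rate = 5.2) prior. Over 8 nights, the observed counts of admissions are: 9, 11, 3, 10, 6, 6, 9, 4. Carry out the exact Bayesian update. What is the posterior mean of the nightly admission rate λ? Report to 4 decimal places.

4.7197

With a Gamma(shape α, rate β) prior, the Poisson likelihood is conjugate: the posterior is Gamma(α + ΣXᵢ, β + n).
Sum of counts S = 58 over n = 8 nights.
Posterior: Gamma(α+S, β+n) = Gamma(4.3+58, 5.2+8) = Gamma(62.3, 13.2).
Posterior mean = α/β = 62.3/13.2 = 4.7197.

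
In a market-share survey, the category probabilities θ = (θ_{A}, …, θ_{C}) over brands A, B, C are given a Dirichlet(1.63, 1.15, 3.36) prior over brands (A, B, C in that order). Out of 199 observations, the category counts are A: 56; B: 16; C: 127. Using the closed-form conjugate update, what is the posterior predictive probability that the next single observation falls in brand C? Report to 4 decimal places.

The Dirichlet prior is conjugate to the Multinomial likelihood: each posterior αⱼ = prior αⱼ + observed count nⱼ.
Posterior concentration: (57.63, 17.15, 130.36), total = 205.14.
P(next = C | data) = α_{C}/Σα = 0.6355.

0.6355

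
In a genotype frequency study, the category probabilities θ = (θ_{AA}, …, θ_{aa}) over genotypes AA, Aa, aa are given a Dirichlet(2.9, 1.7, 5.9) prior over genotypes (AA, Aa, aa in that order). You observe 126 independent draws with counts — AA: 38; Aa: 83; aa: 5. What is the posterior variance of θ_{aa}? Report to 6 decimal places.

0.000534

The Dirichlet prior is conjugate to the Multinomial likelihood: each posterior αⱼ = prior αⱼ + observed count nⱼ.
Posterior concentration: (40.9, 84.7, 10.9), total = 136.5.
Var[θ_j] = α_j(Σα−α_j)/((Σα)²(Σα+1)) = 10.9·125.6/(136.5²·137.5) = 0.000534.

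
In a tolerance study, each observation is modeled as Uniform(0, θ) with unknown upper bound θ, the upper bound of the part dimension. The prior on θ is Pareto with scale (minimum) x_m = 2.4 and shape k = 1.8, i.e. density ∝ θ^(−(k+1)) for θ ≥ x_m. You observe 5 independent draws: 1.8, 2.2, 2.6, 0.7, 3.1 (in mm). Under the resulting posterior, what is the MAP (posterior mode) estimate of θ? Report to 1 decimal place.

A Pareto(scale x_m, shape k) prior on the upper bound θ of Uniform(0, θ) is conjugate: posterior is Pareto(max(x_m, max xᵢ), k + n).
Sample maximum = 3.1; prior scale x_m = 2.4 → posterior scale = max = 3.1.
Posterior shape = 1.8 + 5 = 6.8.
The Pareto density is decreasing on [x_m, ∞), so the mode is x_m = 3.1.

3.1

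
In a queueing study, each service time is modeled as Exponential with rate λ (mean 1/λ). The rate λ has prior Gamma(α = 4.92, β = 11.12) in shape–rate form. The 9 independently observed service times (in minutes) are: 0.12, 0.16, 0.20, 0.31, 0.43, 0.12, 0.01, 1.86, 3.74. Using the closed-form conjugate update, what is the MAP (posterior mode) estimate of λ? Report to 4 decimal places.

0.7150

With a Gamma(shape α, rate β) prior on the exponential rate λ, the posterior after n observations with total T = Σxᵢ is Gamma(α+n, β+T).
Sum of observations T = 6.95 minutes; n = 9.
Posterior: Gamma(4.92+9, 11.12+6.95) = Gamma(13.92, 18.07).
Mode = (α−1)/β = 0.7150.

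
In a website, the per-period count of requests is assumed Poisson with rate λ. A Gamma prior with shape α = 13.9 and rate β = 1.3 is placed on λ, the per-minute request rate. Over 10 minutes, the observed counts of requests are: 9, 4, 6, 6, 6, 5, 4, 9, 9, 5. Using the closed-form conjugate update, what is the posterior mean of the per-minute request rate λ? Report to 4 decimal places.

With a Gamma(shape α, rate β) prior, the Poisson likelihood is conjugate: the posterior is Gamma(α + ΣXᵢ, β + n).
Sum of counts S = 63 over n = 10 minutes.
Posterior: Gamma(α+S, β+n) = Gamma(13.9+63, 1.3+10) = Gamma(76.9, 11.3).
Posterior mean = α/β = 76.9/11.3 = 6.8053.

6.8053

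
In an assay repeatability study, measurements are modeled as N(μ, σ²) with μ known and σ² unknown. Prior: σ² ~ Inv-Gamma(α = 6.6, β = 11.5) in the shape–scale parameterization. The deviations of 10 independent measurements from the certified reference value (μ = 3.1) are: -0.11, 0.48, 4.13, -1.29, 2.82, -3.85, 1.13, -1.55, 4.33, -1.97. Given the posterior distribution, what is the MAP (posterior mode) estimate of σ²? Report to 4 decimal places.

3.6130

With known mean μ and an Inverse-Gamma(α, β) prior on σ², the Normal likelihood is conjugate: posterior is Inv-Gamma(α + n/2, β + Σ(xᵢ−μ)²/2).
Σ(xᵢ−μ)² = (-0.11)² + (0.48)² + (4.13)² + (-1.29)² + (2.82)² + (-3.85)² + (1.13)² + (-1.55)² + (4.33)² + (-1.97)² = 68.0476.
Posterior: Inv-Gamma(6.6 + 10/2, 11.5 + 68.0476/2) = Inv-Gamma(11.60, 45.52380).
Mode = β/(α+1) = 45.52380/12.60 = 3.6130.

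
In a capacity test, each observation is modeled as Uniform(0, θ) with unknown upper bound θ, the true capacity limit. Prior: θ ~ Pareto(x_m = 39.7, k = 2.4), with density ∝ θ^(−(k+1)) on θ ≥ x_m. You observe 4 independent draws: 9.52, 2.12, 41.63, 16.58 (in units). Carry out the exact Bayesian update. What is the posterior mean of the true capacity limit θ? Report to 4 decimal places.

A Pareto(scale x_m, shape k) prior on the upper bound θ of Uniform(0, θ) is conjugate: posterior is Pareto(max(x_m, max xᵢ), k + n).
Sample maximum = 41.63; prior scale x_m = 39.7 → posterior scale = max = 41.63.
Posterior shape = 2.4 + 4 = 6.4.
E[θ|data] = k·x_m/(k−1) = 6.4·41.63/5.4 = 49.3393.

49.3393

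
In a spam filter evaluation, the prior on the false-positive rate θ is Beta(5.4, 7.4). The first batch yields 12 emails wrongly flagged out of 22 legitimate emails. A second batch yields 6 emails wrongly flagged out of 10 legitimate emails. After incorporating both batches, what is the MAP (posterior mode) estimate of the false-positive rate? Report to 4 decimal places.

The Beta prior is conjugate to a Binomial/Bernoulli likelihood; the update adds successes to α and failures to β.
After batch 1: Beta(5.4+12, 7.4+10) = Beta(17.4, 17.4).
After batch 2: Beta(17.4+6, 17.4+4) = Beta(23.4, 21.4).
Mode of Beta(a,b) for a,b>1 is (a−1)/(a+b−2) = 22.4/42.8 = 0.5234.

0.5234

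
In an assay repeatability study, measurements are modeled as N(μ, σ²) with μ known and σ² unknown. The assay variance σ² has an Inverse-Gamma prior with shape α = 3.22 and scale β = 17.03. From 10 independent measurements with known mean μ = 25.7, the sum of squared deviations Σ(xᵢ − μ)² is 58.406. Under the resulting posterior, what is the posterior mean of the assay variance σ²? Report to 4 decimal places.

6.4035

With known mean μ and an Inverse-Gamma(α, β) prior on σ², the Normal likelihood is conjugate: posterior is Inv-Gamma(α + n/2, β + Σ(xᵢ−μ)²/2).
Posterior: Inv-Gamma(3.22 + 10/2, 17.03 + 58.406/2) = Inv-Gamma(8.22, 46.2330).
E[σ²|data] = β/(α−1) = 46.2330/7.22 = 6.4035.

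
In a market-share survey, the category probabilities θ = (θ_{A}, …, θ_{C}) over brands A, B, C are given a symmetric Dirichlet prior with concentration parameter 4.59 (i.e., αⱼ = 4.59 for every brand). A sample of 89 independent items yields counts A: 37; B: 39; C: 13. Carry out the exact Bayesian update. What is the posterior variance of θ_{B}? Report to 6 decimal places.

0.002354

The Dirichlet prior is conjugate to the Multinomial likelihood: each posterior αⱼ = prior αⱼ + observed count nⱼ.
Posterior concentration: (41.59, 43.59, 17.59), total = 102.77.
Var[θ_j] = α_j(Σα−α_j)/((Σα)²(Σα+1)) = 43.59·59.18/(102.77²·103.77) = 0.002354.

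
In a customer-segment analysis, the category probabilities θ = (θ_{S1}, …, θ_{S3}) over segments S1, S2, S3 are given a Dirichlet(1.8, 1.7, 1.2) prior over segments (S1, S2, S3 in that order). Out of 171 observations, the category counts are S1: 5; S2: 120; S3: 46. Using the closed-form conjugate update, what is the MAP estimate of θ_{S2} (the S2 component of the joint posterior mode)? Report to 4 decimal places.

The Dirichlet prior is conjugate to the Multinomial likelihood: each posterior αⱼ = prior αⱼ + observed count nⱼ.
Posterior concentration: (6.8, 121.7, 47.2), total = 175.7.
Joint mode component: (α_{S2}−1)/(Σα−K) = 120.7/172.7 = 0.6989.

0.6989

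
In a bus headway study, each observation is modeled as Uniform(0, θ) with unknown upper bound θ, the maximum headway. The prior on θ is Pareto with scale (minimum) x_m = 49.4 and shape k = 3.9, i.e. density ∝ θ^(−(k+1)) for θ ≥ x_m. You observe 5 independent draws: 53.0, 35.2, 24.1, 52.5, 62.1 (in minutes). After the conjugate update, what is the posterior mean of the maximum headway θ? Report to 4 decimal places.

A Pareto(scale x_m, shape k) prior on the upper bound θ of Uniform(0, θ) is conjugate: posterior is Pareto(max(x_m, max xᵢ), k + n).
Sample maximum = 62.1; prior scale x_m = 49.4 → posterior scale = max = 62.1.
Posterior shape = 3.9 + 5 = 8.9.
E[θ|data] = k·x_m/(k−1) = 8.9·62.1/7.9 = 69.9608.

69.9608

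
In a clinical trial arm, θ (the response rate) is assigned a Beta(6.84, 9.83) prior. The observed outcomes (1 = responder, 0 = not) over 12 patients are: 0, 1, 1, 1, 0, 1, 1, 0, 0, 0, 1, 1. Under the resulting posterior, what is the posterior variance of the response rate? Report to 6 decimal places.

The Beta prior is conjugate to a Binomial/Bernoulli likelihood; the update adds successes to α and failures to β.
Posterior: Beta(α+k, β+n−k) = Beta(6.84+7, 9.83+5) = Beta(13.84, 14.83).
Var = αβ/((α+β)²(α+β+1)) = 13.84·14.83/(28.67²·29.67) = 0.008416.

0.008416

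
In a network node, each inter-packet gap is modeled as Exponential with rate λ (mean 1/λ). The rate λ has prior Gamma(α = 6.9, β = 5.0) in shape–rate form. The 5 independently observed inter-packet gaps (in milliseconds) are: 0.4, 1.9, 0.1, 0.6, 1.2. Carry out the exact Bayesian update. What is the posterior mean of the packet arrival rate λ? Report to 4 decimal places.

1.2935

With a Gamma(shape α, rate β) prior on the exponential rate λ, the posterior after n observations with total T = Σxᵢ is Gamma(α+n, β+T).
Sum of observations T = 4.2 milliseconds; n = 5.
Posterior: Gamma(6.9+5, 5.0+4.2) = Gamma(11.9, 9.2).
Posterior mean of λ = α/β = 11.9/9.2 = 1.2935.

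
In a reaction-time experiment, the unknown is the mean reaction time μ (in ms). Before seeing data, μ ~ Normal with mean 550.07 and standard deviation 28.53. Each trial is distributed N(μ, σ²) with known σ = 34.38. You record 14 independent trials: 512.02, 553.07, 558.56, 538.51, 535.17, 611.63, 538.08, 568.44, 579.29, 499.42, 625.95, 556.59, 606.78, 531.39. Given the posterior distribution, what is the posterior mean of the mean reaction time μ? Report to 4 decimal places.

For Normal data with known variance σ², a Normal(μ₀, σ₀²) prior on μ is conjugate. Posterior precision = 1/σ₀² + n/σ²; posterior mean is the precision-weighted average of μ₀ and x̄.
Σxᵢ = 512.02 + 553.07 + 558.56 + 538.51 + 535.17 + 611.63 + 538.08 + 568.44 + 579.29 + 499.42 + 625.95 + 556.59 + 606.78 + 531.39 = 7814.9, so n·x̄ = 7814.9.
σ₀² = 28.53² = 813.9609, σ² = 34.38² = 1181.9844; σ² + n·σ₀² = 1181.9844 + 14·813.9609 = 12577.437.
Posterior mean = (μ₀/σ₀² + n·x̄/σ²)/(1/σ₀² + n/σ²) = (σ²·μ₀ + σ₀²·n·x̄)/(σ² + n·σ₀²) = (1181.9844·550.07 + 813.9609·7814.9)/12577.437 = 7011197.196318/12577.437 = 557.4424.

557.4424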